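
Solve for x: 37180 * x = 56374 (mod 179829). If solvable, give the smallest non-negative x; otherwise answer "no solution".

no solution

gcd(37180, 179829):
179829 = 4×37180 + 31109
37180 = 1×31109 + 6071
31109 = 5×6071 + 754
6071 = 8×754 + 39
754 = 19×39 + 13
39 = 3×13 + 0
gcd = 13, but 13 ∤ 56374, so the congruence has no solution.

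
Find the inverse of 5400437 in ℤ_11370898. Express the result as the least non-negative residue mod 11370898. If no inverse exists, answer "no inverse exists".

Euclidean algorithm on 11370898, 5400437:
11370898 = 2×5400437 + 570024
5400437 = 9×570024 + 270221
570024 = 2×270221 + 29582
270221 = 9×29582 + 3983
29582 = 7×3983 + 1701
3983 = 2×1701 + 581
1701 = 2×581 + 539
581 = 1×539 + 42
539 = 12×42 + 35
42 = 1×35 + 7
35 = 5×7 + 0
Since gcd = 7 > 1, 5400437 is not a unit mod 11370898.

no inverse exists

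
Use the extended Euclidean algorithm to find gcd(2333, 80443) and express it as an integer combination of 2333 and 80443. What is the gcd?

1

Repeated division:
80443 = 34*2333 + 1121
2333 = 2*1121 + 91
1121 = 12*91 + 29
91 = 3*29 + 4
29 = 7*4 + 1
4 = 4*1 + 0
gcd(2333, 80443) = 1.
Working backward:
1 = 29 − 7·4
1 = −7·91 + 22·29
1 = 22·1121 − 271·91
1 = −271·2333 + 564·1121
1 = 564·80443 − 19447·2333
So 1 = (564)·80443 + (-19447)·2333.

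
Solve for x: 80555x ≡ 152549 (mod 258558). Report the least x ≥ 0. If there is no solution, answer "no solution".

First find gcd(80555, 258558):
258558 = 3×80555 + 16893
80555 = 4×16893 + 12983
16893 = 1×12983 + 3910
12983 = 3×3910 + 1253
3910 = 3×1253 + 151
1253 = 8×151 + 45
151 = 3×45 + 16
45 = 2×16 + 13
16 = 1×13 + 3
13 = 4×3 + 1
3 = 3×1 + 0
gcd = 1, so a unique solution mod 258558 exists.
Back-substitute for the Bézout coefficients:
1 = 13 − 4·3
1 = −4·16 + 5·13
1 = 5·45 − 14·16
1 = −14·151 + 47·45
1 = 47·1253 − 390·151
1 = −390·3910 + 1217·1253
1 = 1217·12983 − 4041·3910
1 = −4041·16893 + 5258·12983
1 = 5258·80555 − 25073·16893
1 = −25073·258558 + 80477·80555
So 80555·(80477) ≡ 1 (mod 258558), giving 80555⁻¹ ≡ 80477.
x ≡ 80555⁻¹·152549 ≡ 80477·152549 ≡ 93475 (mod 258558).

93475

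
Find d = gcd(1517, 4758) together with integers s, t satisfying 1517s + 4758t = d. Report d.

1

Apply Euclid's algorithm to 4758 and 1517:
4758 = 3*1517 + 207
1517 = 7*207 + 68
207 = 3*68 + 3
68 = 22*3 + 2
3 = 1*2 + 1
2 = 2*1 + 0
gcd(1517, 4758) = 1.
Express as a combination:
1 = 3 − 2
1 = −68 + 23·3
1 = 23·207 − 70·68
1 = −70·1517 + 513·207
1 = 513·4758 − 1609·1517
So 1 = (513)·4758 + (-1609)·1517.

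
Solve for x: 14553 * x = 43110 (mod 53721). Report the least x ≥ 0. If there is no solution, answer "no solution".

2048

First find gcd(14553, 53721):
53721 = 3·14553 + 10062
14553 = 1·10062 + 4491
10062 = 2·4491 + 1080
4491 = 4·1080 + 171
1080 = 6·171 + 54
171 = 3·54 + 9
54 = 6·9 + 0
gcd = 9 and 9 | 43110, so solutions exist. Divide through by 9: 1617x ≡ 4790 (mod 5969).
Now find 1617⁻¹ mod 5969:
5969 = 3×1617 + 1118
1617 = 1×1118 + 499
1118 = 2×499 + 120
499 = 4×120 + 19
120 = 6×19 + 6
19 = 3×6 + 1
6 = 6×1 + 0
Back-substitute:
1 = 19 − 3·6
1 = −3·120 + 19·19
1 = 19·499 − 79·120
1 = −79·1118 + 177·499
1 = 177·1617 − 256·1118
1 = −256·5969 + 945·1617
So 1617⁻¹ ≡ 945 (mod 5969).
Then x ≡ 945·4790 ≡ 2048 (mod 5969); the smallest non-negative solution is x = 2048.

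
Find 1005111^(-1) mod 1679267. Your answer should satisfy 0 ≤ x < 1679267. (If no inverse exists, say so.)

42921

Apply the Euclidean algorithm to 1679267 and 1005111:
1679267 = 1×1005111 + 674156
1005111 = 1×674156 + 330955
674156 = 2×330955 + 12246
330955 = 27×12246 + 313
12246 = 39×313 + 39
313 = 8×39 + 1
39 = 39×1 + 0
The gcd is 1. Working backward:
1 = 313 − 8·39
1 = −8·12246 + 313·313
1 = 313·330955 − 8459·12246
1 = −8459·674156 + 17231·330955
1 = 17231·1005111 − 25690·674156
1 = −25690·1679267 + 42921·1005111
So 1005111·42921 ≡ 1 (mod 1679267).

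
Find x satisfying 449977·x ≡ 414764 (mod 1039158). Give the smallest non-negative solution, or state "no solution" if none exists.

586982

First find gcd(449977, 1039158):
1039158 = 2·449977 + 139204
449977 = 3·139204 + 32365
139204 = 4·32365 + 9744
32365 = 3·9744 + 3133
9744 = 3·3133 + 345
3133 = 9·345 + 28
345 = 12·28 + 9
28 = 3·9 + 1
9 = 9·1 + 0
gcd = 1, so a unique solution mod 1039158 exists.
Back-substitute for the Bézout coefficients:
1 = 28 − 3·9
1 = −3·345 + 37·28
1 = 37·3133 − 336·345
1 = −336·9744 + 1045·3133
1 = 1045·32365 − 3471·9744
1 = −3471·139204 + 14929·32365
1 = 14929·449977 − 48258·139204
1 = −48258·1039158 + 111445·449977
So 449977·(111445) ≡ 1 (mod 1039158), giving 449977⁻¹ ≡ 111445.
x ≡ 449977⁻¹·414764 ≡ 111445·414764 ≡ 586982 (mod 1039158).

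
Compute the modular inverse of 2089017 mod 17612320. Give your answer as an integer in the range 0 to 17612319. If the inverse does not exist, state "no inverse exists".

912073

Run Euclid on (17612320, 2089017):
17612320 = 8*2089017 + 900184
2089017 = 2*900184 + 288649
900184 = 3*288649 + 34237
288649 = 8*34237 + 14753
34237 = 2*14753 + 4731
14753 = 3*4731 + 560
4731 = 8*560 + 251
560 = 2*251 + 58
251 = 4*58 + 19
58 = 3*19 + 1
19 = 19*1 + 0
gcd = 1, so the inverse exists. Back-substitute:
1 = 58 − 3·19
1 = −3·251 + 13·58
1 = 13·560 − 29·251
1 = −29·4731 + 245·560
1 = 245·14753 − 764·4731
1 = −764·34237 + 1773·14753
1 = 1773·288649 − 14948·34237
1 = −14948·900184 + 46617·288649
1 = 46617·2089017 − 108182·900184
1 = −108182·17612320 + 912073·2089017
So 2089017·912073 ≡ 1 (mod 17612320).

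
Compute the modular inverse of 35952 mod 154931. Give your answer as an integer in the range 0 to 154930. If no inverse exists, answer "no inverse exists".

no inverse exists

Euclidean algorithm on 154931, 35952:
154931 = 4·35952 + 11123
35952 = 3·11123 + 2583
11123 = 4·2583 + 791
2583 = 3·791 + 210
791 = 3·210 + 161
210 = 1·161 + 49
161 = 3·49 + 14
49 = 3·14 + 7
14 = 2·7 + 0
Since gcd = 7 > 1, 35952 is not a unit mod 154931.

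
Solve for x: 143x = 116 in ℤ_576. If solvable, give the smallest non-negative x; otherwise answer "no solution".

460

First find gcd(143, 576):
576 = 4*143 + 4
143 = 35*4 + 3
4 = 1*3 + 1
3 = 3*1 + 0
gcd = 1, so a unique solution mod 576 exists.
Back-substitute for the Bézout coefficients:
1 = 4 − 3
1 = −143 + 36·4
1 = 36·576 − 145·143
So 143·(-145) ≡ 1 (mod 576), giving 143⁻¹ ≡ 431.
x ≡ 143⁻¹·116 ≡ 431·116 ≡ 460 (mod 576).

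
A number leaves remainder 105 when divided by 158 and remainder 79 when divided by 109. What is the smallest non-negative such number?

13377

Write x = 105 + 158·k. Then 158·k ≡ 79 − 105 ≡ 83 (mod 109).
Need 158⁻¹ mod 109. Extended Euclid on (109, 49):
109 = 2×49 + 11
49 = 4×11 + 5
11 = 2×5 + 1
5 = 5×1 + 0
Back-substitute:
1 = 11 − 2·5
1 = −2·49 + 9·11
1 = 9·109 − 20·49
158⁻¹ ≡ 89 (mod 109), so k ≡ 89·83 ≡ 84 (mod 109).
x = 105 + 158·84 = 13377.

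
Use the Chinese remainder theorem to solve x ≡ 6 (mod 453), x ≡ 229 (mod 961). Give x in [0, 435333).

Write x = 6 + 453·k. Then 453·k ≡ 229 − 6 ≡ 223 (mod 961).
Need 453⁻¹ mod 961. Extended Euclid on (961, 453):
961 = 2·453 + 55
453 = 8·55 + 13
55 = 4·13 + 3
13 = 4·3 + 1
3 = 3·1 + 0
Back-substitute:
1 = 13 − 4·3
1 = −4·55 + 17·13
1 = 17·453 − 140·55
1 = −140·961 + 297·453
453⁻¹ ≡ 297 (mod 961), so k ≡ 297·223 ≡ 883 (mod 961).
x = 6 + 453·883 = 400005.

400005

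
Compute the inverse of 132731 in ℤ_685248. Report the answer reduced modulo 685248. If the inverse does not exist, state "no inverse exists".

Extended Euclidean algorithm:
685248 = 5*132731 + 21593
132731 = 6*21593 + 3173
21593 = 6*3173 + 2555
3173 = 1*2555 + 618
2555 = 4*618 + 83
618 = 7*83 + 37
83 = 2*37 + 9
37 = 4*9 + 1
9 = 9*1 + 0
The gcd is 1. Working backward:
1 = 37 − 4·9
1 = −4·83 + 9·37
1 = 9·618 − 67·83
1 = −67·2555 + 277·618
1 = 277·3173 − 344·2555
1 = −344·21593 + 2341·3173
1 = 2341·132731 − 14390·21593
1 = −14390·685248 + 74291·132731
So 132731·74291 ≡ 1 (mod 685248).

74291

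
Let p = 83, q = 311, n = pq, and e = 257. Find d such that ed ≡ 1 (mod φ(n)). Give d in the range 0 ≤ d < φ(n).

18793

φ(n) = (p−1)(q−1) = 82·310 = 25420.
Need d with 257·d ≡ 1 (mod 25420). Apply the extended Euclidean algorithm:
25420 = 98×257 + 234
257 = 1×234 + 23
234 = 10×23 + 4
23 = 5×4 + 3
4 = 1×3 + 1
3 = 3×1 + 0
Back-substitute:
1 = 4 − 3
1 = −23 + 6·4
1 = 6·234 − 61·23
1 = −61·257 + 67·234
1 = 67·25420 − 6627·257
So 257·(-6627) ≡ 1 (mod 25420), hence d ≡ -6627 ≡ 18793 (mod 25420).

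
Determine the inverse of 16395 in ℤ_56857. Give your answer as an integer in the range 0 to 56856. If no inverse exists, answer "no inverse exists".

38085

Run Euclid on (56857, 16395):
56857 = 3×16395 + 7672
16395 = 2×7672 + 1051
7672 = 7×1051 + 315
1051 = 3×315 + 106
315 = 2×106 + 103
106 = 1×103 + 3
103 = 34×3 + 1
3 = 3×1 + 0
The gcd is 1. Working backward:
1 = 103 − 34·3
1 = −34·106 + 35·103
1 = 35·315 − 104·106
1 = −104·1051 + 347·315
1 = 347·7672 − 2533·1051
1 = −2533·16395 + 5413·7672
1 = 5413·56857 − 18772·16395
Thus 16395·(-18772) ≡ 1 (mod 56857); reducing, -18772 mod 56857 = 38085.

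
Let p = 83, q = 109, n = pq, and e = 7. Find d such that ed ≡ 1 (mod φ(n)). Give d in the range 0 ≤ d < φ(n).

φ(n) = (p−1)(q−1) = 82·108 = 8856.
Need d with 7·d ≡ 1 (mod 8856). Apply the extended Euclidean algorithm:
8856 = 1265*7 + 1
7 = 7*1 + 0
Back-substitute:
1 = 8856 − 1265·7
So 7·(-1265) ≡ 1 (mod 8856), hence d ≡ -1265 ≡ 7591 (mod 8856).

7591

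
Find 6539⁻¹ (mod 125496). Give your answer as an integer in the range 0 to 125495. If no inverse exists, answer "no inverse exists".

gcd(125496, 6539) by repeated division:
125496 = 19×6539 + 1255
6539 = 5×1255 + 264
1255 = 4×264 + 199
264 = 1×199 + 65
199 = 3×65 + 4
65 = 16×4 + 1
4 = 4×1 + 0
Since gcd(6539, 125496) = 1, back-substitute to write 1 as a combination:
1 = 65 − 16·4
1 = −16·199 + 49·65
1 = 49·264 − 65·199
1 = −65·1255 + 309·264
1 = 309·6539 − 1610·1255
1 = −1610·125496 + 30899·6539
So 6539·30899 ≡ 1 (mod 125496).

30899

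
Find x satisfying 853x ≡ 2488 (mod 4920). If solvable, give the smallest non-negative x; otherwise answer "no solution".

First find gcd(853, 4920):
4920 = 5*853 + 655
853 = 1*655 + 198
655 = 3*198 + 61
198 = 3*61 + 15
61 = 4*15 + 1
15 = 15*1 + 0
gcd = 1, so a unique solution mod 4920 exists.
Back-substitute for the Bézout coefficients:
1 = 61 − 4·15
1 = −4·198 + 13·61
1 = 13·655 − 43·198
1 = −43·853 + 56·655
1 = 56·4920 − 323·853
So 853·(-323) ≡ 1 (mod 4920), giving 853⁻¹ ≡ 4597.
x ≡ 853⁻¹·2488 ≡ 4597·2488 ≡ 3256 (mod 4920).

3256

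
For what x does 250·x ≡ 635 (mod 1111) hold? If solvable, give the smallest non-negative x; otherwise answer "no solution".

First find gcd(250, 1111):
1111 = 4*250 + 111
250 = 2*111 + 28
111 = 3*28 + 27
28 = 1*27 + 1
27 = 27*1 + 0
gcd = 1, so a unique solution mod 1111 exists.
Back-substitute for the Bézout coefficients:
1 = 28 − 27
1 = −111 + 4·28
1 = 4·250 − 9·111
1 = −9·1111 + 40·250
So 250·(40) ≡ 1 (mod 1111), giving 250⁻¹ ≡ 40.
x ≡ 250⁻¹·635 ≡ 40·635 ≡ 958 (mod 1111).

958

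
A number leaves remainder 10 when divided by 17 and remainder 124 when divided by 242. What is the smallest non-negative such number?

Write x = 10 + 17·k. Then 17·k ≡ 124 − 10 ≡ 114 (mod 242).
Need 17⁻¹ mod 242. Extended Euclid on (242, 17):
242 = 14×17 + 4
17 = 4×4 + 1
4 = 4×1 + 0
Back-substitute:
1 = 17 − 4·4
1 = −4·242 + 57·17
17⁻¹ ≡ 57 (mod 242), so k ≡ 57·114 ≡ 206 (mod 242).
x = 10 + 17·206 = 3512.

3512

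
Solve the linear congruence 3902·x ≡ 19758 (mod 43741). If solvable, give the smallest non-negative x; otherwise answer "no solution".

33702

First find gcd(3902, 43741):
43741 = 11·3902 + 819
3902 = 4·819 + 626
819 = 1·626 + 193
626 = 3·193 + 47
193 = 4·47 + 5
47 = 9·5 + 2
5 = 2·2 + 1
2 = 2·1 + 0
gcd = 1, so a unique solution mod 43741 exists.
Back-substitute for the Bézout coefficients:
1 = 5 − 2·2
1 = −2·47 + 19·5
1 = 19·193 − 78·47
1 = −78·626 + 253·193
1 = 253·819 − 331·626
1 = −331·3902 + 1577·819
1 = 1577·43741 − 17678·3902
So 3902·(-17678) ≡ 1 (mod 43741), giving 3902⁻¹ ≡ 26063.
x ≡ 3902⁻¹·19758 ≡ 26063·19758 ≡ 33702 (mod 43741).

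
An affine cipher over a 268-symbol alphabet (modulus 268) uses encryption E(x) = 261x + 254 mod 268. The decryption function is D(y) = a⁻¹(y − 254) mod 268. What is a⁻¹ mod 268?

153

Extended Euclidean algorithm:
268 = 1·261 + 7
261 = 37·7 + 2
7 = 3·2 + 1
2 = 2·1 + 0
The gcd is 1. Working backward:
1 = 7 − 3·2
1 = −3·261 + 112·7
1 = 112·268 − 115·261
Hence 261⁻¹ ≡ -115 ≡ 153 (mod 268).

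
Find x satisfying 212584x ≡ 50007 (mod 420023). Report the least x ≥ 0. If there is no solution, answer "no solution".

First find gcd(212584, 420023):
420023 = 1×212584 + 207439
212584 = 1×207439 + 5145
207439 = 40×5145 + 1639
5145 = 3×1639 + 228
1639 = 7×228 + 43
228 = 5×43 + 13
43 = 3×13 + 4
13 = 3×4 + 1
4 = 4×1 + 0
gcd = 1, so a unique solution mod 420023 exists.
Back-substitute for the Bézout coefficients:
1 = 13 − 3·4
1 = −3·43 + 10·13
1 = 10·228 − 53·43
1 = −53·1639 + 381·228
1 = 381·5145 − 1196·1639
1 = −1196·207439 + 48221·5145
1 = 48221·212584 − 49417·207439
1 = −49417·420023 + 97638·212584
So 212584·(97638) ≡ 1 (mod 420023), giving 212584⁻¹ ≡ 97638.
x ≡ 212584⁻¹·50007 ≡ 97638·50007 ≡ 236114 (mod 420023).

236114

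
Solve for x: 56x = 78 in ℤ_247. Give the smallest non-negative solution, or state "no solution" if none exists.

First find gcd(56, 247):
247 = 4·56 + 23
56 = 2·23 + 10
23 = 2·10 + 3
10 = 3·3 + 1
3 = 3·1 + 0
gcd = 1, so a unique solution mod 247 exists.
Back-substitute for the Bézout coefficients:
1 = 10 − 3·3
1 = −3·23 + 7·10
1 = 7·56 − 17·23
1 = −17·247 + 75·56
So 56·(75) ≡ 1 (mod 247), giving 56⁻¹ ≡ 75.
x ≡ 56⁻¹·78 ≡ 75·78 ≡ 169 (mod 247).

169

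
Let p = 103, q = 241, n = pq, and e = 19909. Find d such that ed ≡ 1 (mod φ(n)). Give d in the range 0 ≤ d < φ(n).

4429

φ(n) = (p−1)(q−1) = 102·240 = 24480.
Need d with 19909·d ≡ 1 (mod 24480). Apply the extended Euclidean algorithm:
24480 = 1×19909 + 4571
19909 = 4×4571 + 1625
4571 = 2×1625 + 1321
1625 = 1×1321 + 304
1321 = 4×304 + 105
304 = 2×105 + 94
105 = 1×94 + 11
94 = 8×11 + 6
11 = 1×6 + 5
6 = 1×5 + 1
5 = 5×1 + 0
Back-substitute:
1 = 6 − 5
1 = −11 + 2·6
1 = 2·94 − 17·11
1 = −17·105 + 19·94
1 = 19·304 − 55·105
1 = −55·1321 + 239·304
1 = 239·1625 − 294·1321
1 = −294·4571 + 827·1625
1 = 827·19909 − 3602·4571
1 = −3602·24480 + 4429·19909
So 19909·4429 ≡ 1 (mod 24480), hence d = 4429.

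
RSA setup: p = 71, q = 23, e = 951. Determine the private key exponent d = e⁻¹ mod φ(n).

251

φ(n) = (p−1)(q−1) = 70·22 = 1540.
Need d with 951·d ≡ 1 (mod 1540). Apply the extended Euclidean algorithm:
1540 = 1*951 + 589
951 = 1*589 + 362
589 = 1*362 + 227
362 = 1*227 + 135
227 = 1*135 + 92
135 = 1*92 + 43
92 = 2*43 + 6
43 = 7*6 + 1
6 = 6*1 + 0
Back-substitute:
1 = 43 − 7·6
1 = −7·92 + 15·43
1 = 15·135 − 22·92
1 = −22·227 + 37·135
1 = 37·362 − 59·227
1 = −59·589 + 96·362
1 = 96·951 − 155·589
1 = −155·1540 + 251·951
So 951·251 ≡ 1 (mod 1540), hence d = 251.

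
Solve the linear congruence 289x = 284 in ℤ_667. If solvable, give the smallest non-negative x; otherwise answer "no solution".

First find gcd(289, 667):
667 = 2·289 + 89
289 = 3·89 + 22
89 = 4·22 + 1
22 = 22·1 + 0
gcd = 1, so a unique solution mod 667 exists.
Back-substitute for the Bézout coefficients:
1 = 89 − 4·22
1 = −4·289 + 13·89
1 = 13·667 − 30·289
So 289·(-30) ≡ 1 (mod 667), giving 289⁻¹ ≡ 637.
x ≡ 289⁻¹·284 ≡ 637·284 ≡ 151 (mod 667).

151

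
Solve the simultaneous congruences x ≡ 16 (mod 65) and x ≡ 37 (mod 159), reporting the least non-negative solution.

991

Write x = 16 + 65·k. Then 65·k ≡ 37 − 16 ≡ 21 (mod 159).
Need 65⁻¹ mod 159. Extended Euclid on (159, 65):
159 = 2·65 + 29
65 = 2·29 + 7
29 = 4·7 + 1
7 = 7·1 + 0
Back-substitute:
1 = 29 − 4·7
1 = −4·65 + 9·29
1 = 9·159 − 22·65
65⁻¹ ≡ 137 (mod 159), so k ≡ 137·21 ≡ 15 (mod 159).
x = 16 + 65·15 = 991.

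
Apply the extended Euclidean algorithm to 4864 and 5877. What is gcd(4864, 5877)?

Apply Euclid's algorithm to 5877 and 4864:
5877 = 1×4864 + 1013
4864 = 4×1013 + 812
1013 = 1×812 + 201
812 = 4×201 + 8
201 = 25×8 + 1
8 = 8×1 + 0
gcd(4864, 5877) = 1.
Working backward:
1 = 201 − 25·8
1 = −25·812 + 101·201
1 = 101·1013 − 126·812
1 = −126·4864 + 605·1013
1 = 605·5877 − 731·4864
So 1 = (605)·5877 + (-731)·4864.

1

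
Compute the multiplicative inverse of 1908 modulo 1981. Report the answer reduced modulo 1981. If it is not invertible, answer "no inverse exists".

597

Run Euclid on (1981, 1908):
1981 = 1·1908 + 73
1908 = 26·73 + 10
73 = 7·10 + 3
10 = 3·3 + 1
3 = 3·1 + 0
Since gcd(1908, 1981) = 1, back-substitute to write 1 as a combination:
1 = 10 − 3·3
1 = −3·73 + 22·10
1 = 22·1908 − 575·73
1 = −575·1981 + 597·1908
So 1908·597 ≡ 1 (mod 1981).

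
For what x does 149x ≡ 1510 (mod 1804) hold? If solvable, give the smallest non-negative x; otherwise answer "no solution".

446

First find gcd(149, 1804):
1804 = 12*149 + 16
149 = 9*16 + 5
16 = 3*5 + 1
5 = 5*1 + 0
gcd = 1, so a unique solution mod 1804 exists.
Back-substitute for the Bézout coefficients:
1 = 16 − 3·5
1 = −3·149 + 28·16
1 = 28·1804 − 339·149
So 149·(-339) ≡ 1 (mod 1804), giving 149⁻¹ ≡ 1465.
x ≡ 149⁻¹·1510 ≡ 1465·1510 ≡ 446 (mod 1804).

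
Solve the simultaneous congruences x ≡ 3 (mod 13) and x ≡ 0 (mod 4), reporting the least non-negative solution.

16

Write x = 3 + 13·k. Then 13·k ≡ 0 − 3 ≡ 1 (mod 4).
Need 13⁻¹ mod 4. Extended Euclid on (4, 1):
4 = 4·1 + 0
13⁻¹ ≡ 1 (mod 4), so k ≡ 1·1 ≡ 1 (mod 4).
x = 3 + 13·1 = 16.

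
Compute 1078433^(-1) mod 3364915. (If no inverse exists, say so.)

Apply the Euclidean algorithm to 3364915 and 1078433:
3364915 = 3·1078433 + 129616
1078433 = 8·129616 + 41505
129616 = 3·41505 + 5101
41505 = 8·5101 + 697
5101 = 7·697 + 222
697 = 3·222 + 31
222 = 7·31 + 5
31 = 6·5 + 1
5 = 5·1 + 0
Since gcd(1078433, 3364915) = 1, back-substitute to write 1 as a combination:
1 = 31 − 6·5
1 = −6·222 + 43·31
1 = 43·697 − 135·222
1 = −135·5101 + 988·697
1 = 988·41505 − 8039·5101
1 = −8039·129616 + 25105·41505
1 = 25105·1078433 − 208879·129616
1 = −208879·3364915 + 651742·1078433
So 1078433·651742 ≡ 1 (mod 3364915).

651742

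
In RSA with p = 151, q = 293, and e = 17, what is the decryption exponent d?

5153

φ(n) = (p−1)(q−1) = 150·292 = 43800.
Need d with 17·d ≡ 1 (mod 43800). Apply the extended Euclidean algorithm:
43800 = 2576*17 + 8
17 = 2*8 + 1
8 = 8*1 + 0
Back-substitute:
1 = 17 − 2·8
1 = −2·43800 + 5153·17
So 17·5153 ≡ 1 (mod 43800), hence d = 5153.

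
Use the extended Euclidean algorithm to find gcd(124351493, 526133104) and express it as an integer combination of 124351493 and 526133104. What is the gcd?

7

Euclidean algorithm:
526133104 = 4·124351493 + 28727132
124351493 = 4·28727132 + 9442965
28727132 = 3·9442965 + 398237
9442965 = 23·398237 + 283514
398237 = 1·283514 + 114723
283514 = 2·114723 + 54068
114723 = 2·54068 + 6587
54068 = 8·6587 + 1372
6587 = 4·1372 + 1099
1372 = 1·1099 + 273
1099 = 4·273 + 7
273 = 39·7 + 0
gcd(124351493, 526133104) = 7.
Express as a combination:
7 = 1099 − 4·273
7 = −4·1372 + 5·1099
7 = 5·6587 − 24·1372
7 = −24·54068 + 197·6587
7 = 197·114723 − 418·54068
7 = −418·283514 + 1033·114723
7 = 1033·398237 − 1451·283514
7 = −1451·9442965 + 34406·398237
7 = 34406·28727132 − 104669·9442965
7 = −104669·124351493 + 453082·28727132
7 = 453082·526133104 − 1916997·124351493
So 7 = (453082)·526133104 + (-1916997)·124351493.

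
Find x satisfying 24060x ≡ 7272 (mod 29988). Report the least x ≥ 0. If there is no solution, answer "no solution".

363

First find gcd(24060, 29988):
29988 = 1*24060 + 5928
24060 = 4*5928 + 348
5928 = 17*348 + 12
348 = 29*12 + 0
gcd = 12 and 12 | 7272, so solutions exist. Divide through by 12: 2005x ≡ 606 (mod 2499).
Now find 2005⁻¹ mod 2499:
2499 = 1*2005 + 494
2005 = 4*494 + 29
494 = 17*29 + 1
29 = 29*1 + 0
Back-substitute:
1 = 494 − 17·29
1 = −17·2005 + 69·494
1 = 69·2499 − 86·2005
So 2005·(-86) ≡ 1 (mod 2499), i.e. 2005⁻¹ ≡ 2413.
Then x ≡ 2413·606 ≡ 363 (mod 2499); the smallest non-negative solution is x = 363.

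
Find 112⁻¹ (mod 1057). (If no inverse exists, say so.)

no inverse exists

Euclidean algorithm on 1057, 112:
1057 = 9·112 + 49
112 = 2·49 + 14
49 = 3·14 + 7
14 = 2·7 + 0
Since gcd = 7 > 1, 112 is not a unit mod 1057.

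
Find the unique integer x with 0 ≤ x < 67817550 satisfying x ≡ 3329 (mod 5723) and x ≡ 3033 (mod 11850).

13440933

Write x = 3329 + 5723·k. Then 5723·k ≡ 3033 − 3329 ≡ 11554 (mod 11850).
Need 5723⁻¹ mod 11850. Extended Euclid on (11850, 5723):
11850 = 2*5723 + 404
5723 = 14*404 + 67
404 = 6*67 + 2
67 = 33*2 + 1
2 = 2*1 + 0
Back-substitute:
1 = 67 − 33·2
1 = −33·404 + 199·67
1 = 199·5723 − 2819·404
1 = −2819·11850 + 5837·5723
5723⁻¹ ≡ 5837 (mod 11850), so k ≡ 5837·11554 ≡ 2348 (mod 11850).
x = 3329 + 5723·2348 = 13440933.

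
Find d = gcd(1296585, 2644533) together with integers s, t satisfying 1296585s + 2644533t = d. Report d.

9

Apply Euclid's algorithm to 2644533 and 1296585:
2644533 = 2·1296585 + 51363
1296585 = 25·51363 + 12510
51363 = 4·12510 + 1323
12510 = 9·1323 + 603
1323 = 2·603 + 117
603 = 5·117 + 18
117 = 6·18 + 9
18 = 2·9 + 0
gcd(1296585, 2644533) = 9.
Express as a combination:
9 = 117 − 6·18
9 = −6·603 + 31·117
9 = 31·1323 − 68·603
9 = −68·12510 + 643·1323
9 = 643·51363 − 2640·12510
9 = −2640·1296585 + 66643·51363
9 = 66643·2644533 − 135926·1296585
So 9 = (66643)·2644533 + (-135926)·1296585.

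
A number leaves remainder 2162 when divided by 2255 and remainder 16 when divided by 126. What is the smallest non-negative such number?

Write x = 2162 + 2255·k. Then 2255·k ≡ 16 − 2162 ≡ 122 (mod 126).
Need 2255⁻¹ mod 126. Extended Euclid on (126, 113):
126 = 1×113 + 13
113 = 8×13 + 9
13 = 1×9 + 4
9 = 2×4 + 1
4 = 4×1 + 0
Back-substitute:
1 = 9 − 2·4
1 = −2·13 + 3·9
1 = 3·113 − 26·13
1 = −26·126 + 29·113
2255⁻¹ ≡ 29 (mod 126), so k ≡ 29·122 ≡ 10 (mod 126).
x = 2162 + 2255·10 = 24712.

24712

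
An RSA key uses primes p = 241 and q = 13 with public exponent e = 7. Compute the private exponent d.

φ(n) = (p−1)(q−1) = 240·12 = 2880.
Need d with 7·d ≡ 1 (mod 2880). Apply the extended Euclidean algorithm:
2880 = 411*7 + 3
7 = 2*3 + 1
3 = 3*1 + 0
Back-substitute:
1 = 7 − 2·3
1 = −2·2880 + 823·7
So 7·823 ≡ 1 (mod 2880), hence d = 823.

823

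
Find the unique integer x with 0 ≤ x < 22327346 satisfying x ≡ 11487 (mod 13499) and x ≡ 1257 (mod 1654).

16804243

Write x = 11487 + 13499·k. Then 13499·k ≡ 1257 − 11487 ≡ 1348 (mod 1654).
Need 13499⁻¹ mod 1654. Extended Euclid on (1654, 267):
1654 = 6×267 + 52
267 = 5×52 + 7
52 = 7×7 + 3
7 = 2×3 + 1
3 = 3×1 + 0
Back-substitute:
1 = 7 − 2·3
1 = −2·52 + 15·7
1 = 15·267 − 77·52
1 = −77·1654 + 477·267
13499⁻¹ ≡ 477 (mod 1654), so k ≡ 477·1348 ≡ 1244 (mod 1654).
x = 11487 + 13499·1244 = 16804243.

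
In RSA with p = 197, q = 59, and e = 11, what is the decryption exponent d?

2067

φ(n) = (p−1)(q−1) = 196·58 = 11368.
Need d with 11·d ≡ 1 (mod 11368). Apply the extended Euclidean algorithm:
11368 = 1033×11 + 5
11 = 2×5 + 1
5 = 5×1 + 0
Back-substitute:
1 = 11 − 2·5
1 = −2·11368 + 2067·11
So 11·2067 ≡ 1 (mod 11368), hence d = 2067.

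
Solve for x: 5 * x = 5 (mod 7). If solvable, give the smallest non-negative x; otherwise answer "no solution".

1

First find gcd(5, 7):
7 = 1×5 + 2
5 = 2×2 + 1
2 = 2×1 + 0
gcd = 1, so a unique solution mod 7 exists.
Back-substitute for the Bézout coefficients:
1 = 5 − 2·2
1 = −2·7 + 3·5
So 5·(3) ≡ 1 (mod 7), giving 5⁻¹ ≡ 3.
x ≡ 5⁻¹·5 ≡ 3·5 ≡ 1 (mod 7).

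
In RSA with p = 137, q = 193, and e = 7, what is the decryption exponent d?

φ(n) = (p−1)(q−1) = 136·192 = 26112.
Need d with 7·d ≡ 1 (mod 26112). Apply the extended Euclidean algorithm:
26112 = 3730×7 + 2
7 = 3×2 + 1
2 = 2×1 + 0
Back-substitute:
1 = 7 − 3·2
1 = −3·26112 + 11191·7
So 7·11191 ≡ 1 (mod 26112), hence d = 11191.

11191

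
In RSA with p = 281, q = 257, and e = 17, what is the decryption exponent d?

8433

φ(n) = (p−1)(q−1) = 280·256 = 71680.
Need d with 17·d ≡ 1 (mod 71680). Apply the extended Euclidean algorithm:
71680 = 4216·17 + 8
17 = 2·8 + 1
8 = 8·1 + 0
Back-substitute:
1 = 17 − 2·8
1 = −2·71680 + 8433·17
So 17·8433 ≡ 1 (mod 71680), hence d = 8433.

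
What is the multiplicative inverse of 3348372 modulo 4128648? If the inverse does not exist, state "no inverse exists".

Compute gcd(3348372, 4128648):
4128648 = 1·3348372 + 780276
3348372 = 4·780276 + 227268
780276 = 3·227268 + 98472
227268 = 2·98472 + 30324
98472 = 3·30324 + 7500
30324 = 4·7500 + 324
7500 = 23·324 + 48
324 = 6·48 + 36
48 = 1·36 + 12
36 = 3·12 + 0
Since gcd = 12 > 1, 3348372 is not a unit mod 4128648.

no inverse exists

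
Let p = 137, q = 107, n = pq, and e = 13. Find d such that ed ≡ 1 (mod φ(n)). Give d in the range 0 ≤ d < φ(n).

φ(n) = (p−1)(q−1) = 136·106 = 14416.
Need d with 13·d ≡ 1 (mod 14416). Apply the extended Euclidean algorithm:
14416 = 1108·13 + 12
13 = 1·12 + 1
12 = 12·1 + 0
Back-substitute:
1 = 13 − 12
1 = −14416 + 1109·13
So 13·1109 ≡ 1 (mod 14416), hence d = 1109.

1109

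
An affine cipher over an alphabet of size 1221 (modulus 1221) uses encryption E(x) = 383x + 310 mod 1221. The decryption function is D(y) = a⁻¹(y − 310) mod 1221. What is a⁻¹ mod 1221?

Apply the Euclidean algorithm to 1221 and 383:
1221 = 3*383 + 72
383 = 5*72 + 23
72 = 3*23 + 3
23 = 7*3 + 2
3 = 1*2 + 1
2 = 2*1 + 0
The gcd is 1. Working backward:
1 = 3 − 2
1 = −23 + 8·3
1 = 8·72 − 25·23
1 = −25·383 + 133·72
1 = 133·1221 − 424·383
So 383·(-424) ≡ 1 (mod 1221), and -424 ≡ 797 (mod 1221).

797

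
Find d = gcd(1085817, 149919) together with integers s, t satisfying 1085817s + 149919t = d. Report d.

3

Euclidean algorithm:
1085817 = 7×149919 + 36384
149919 = 4×36384 + 4383
36384 = 8×4383 + 1320
4383 = 3×1320 + 423
1320 = 3×423 + 51
423 = 8×51 + 15
51 = 3×15 + 6
15 = 2×6 + 3
6 = 2×3 + 0
gcd(1085817, 149919) = 3.
Working backward:
3 = 15 − 2·6
3 = −2·51 + 7·15
3 = 7·423 − 58·51
3 = −58·1320 + 181·423
3 = 181·4383 − 601·1320
3 = −601·36384 + 4989·4383
3 = 4989·149919 − 20557·36384
3 = −20557·1085817 + 148888·149919
So 3 = (-20557)·1085817 + (148888)·149919.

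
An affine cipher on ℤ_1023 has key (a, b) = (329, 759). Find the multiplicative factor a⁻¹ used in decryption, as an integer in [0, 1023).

Apply the Euclidean algorithm to 1023 and 329:
1023 = 3·329 + 36
329 = 9·36 + 5
36 = 7·5 + 1
5 = 5·1 + 0
The gcd is 1. Working backward:
1 = 36 − 7·5
1 = −7·329 + 64·36
1 = 64·1023 − 199·329
Thus 329·(-199) ≡ 1 (mod 1023); reducing, -199 mod 1023 = 824.

824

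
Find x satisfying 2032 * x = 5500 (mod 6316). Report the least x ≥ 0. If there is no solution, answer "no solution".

1504

First find gcd(2032, 6316):
6316 = 3·2032 + 220
2032 = 9·220 + 52
220 = 4·52 + 12
52 = 4·12 + 4
12 = 3·4 + 0
gcd = 4 and 4 | 5500, so solutions exist. Divide through by 4: 508x ≡ 1375 (mod 1579).
Now find 508⁻¹ mod 1579:
1579 = 3*508 + 55
508 = 9*55 + 13
55 = 4*13 + 3
13 = 4*3 + 1
3 = 3*1 + 0
Back-substitute:
1 = 13 − 4·3
1 = −4·55 + 17·13
1 = 17·508 − 157·55
1 = −157·1579 + 488·508
So 508⁻¹ ≡ 488 (mod 1579).
Then x ≡ 488·1375 ≡ 1504 (mod 1579); the smallest non-negative solution is x = 1504.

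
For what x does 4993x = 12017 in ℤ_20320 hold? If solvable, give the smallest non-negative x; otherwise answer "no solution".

First find gcd(4993, 20320):
20320 = 4·4993 + 348
4993 = 14·348 + 121
348 = 2·121 + 106
121 = 1·106 + 15
106 = 7·15 + 1
15 = 15·1 + 0
gcd = 1, so a unique solution mod 20320 exists.
Back-substitute for the Bézout coefficients:
1 = 106 − 7·15
1 = −7·121 + 8·106
1 = 8·348 − 23·121
1 = −23·4993 + 330·348
1 = 330·20320 − 1343·4993
So 4993·(-1343) ≡ 1 (mod 20320), giving 4993⁻¹ ≡ 18977.
x ≡ 4993⁻¹·12017 ≡ 18977·12017 ≡ 15569 (mod 20320).

15569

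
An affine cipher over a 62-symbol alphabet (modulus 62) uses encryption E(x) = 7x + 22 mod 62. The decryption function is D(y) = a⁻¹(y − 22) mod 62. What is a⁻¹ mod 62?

Run Euclid on (62, 7):
62 = 8*7 + 6
7 = 1*6 + 1
6 = 6*1 + 0
Since gcd(7, 62) = 1, back-substitute to write 1 as a combination:
1 = 7 − 6
1 = −62 + 9·7
So 7·9 ≡ 1 (mod 62).

9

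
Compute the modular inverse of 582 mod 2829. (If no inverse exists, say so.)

no inverse exists

Compute gcd(582, 2829):
2829 = 4*582 + 501
582 = 1*501 + 81
501 = 6*81 + 15
81 = 5*15 + 6
15 = 2*6 + 3
6 = 2*3 + 0
gcd(582, 2829) = 3 ≠ 1, so 582 has no multiplicative inverse modulo 2829.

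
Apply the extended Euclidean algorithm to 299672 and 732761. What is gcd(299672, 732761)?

Apply Euclid's algorithm to 732761 and 299672:
732761 = 2*299672 + 133417
299672 = 2*133417 + 32838
133417 = 4*32838 + 2065
32838 = 15*2065 + 1863
2065 = 1*1863 + 202
1863 = 9*202 + 45
202 = 4*45 + 22
45 = 2*22 + 1
22 = 22*1 + 0
gcd(299672, 732761) = 1.
Express as a combination:
1 = 45 − 2·22
1 = −2·202 + 9·45
1 = 9·1863 − 83·202
1 = −83·2065 + 92·1863
1 = 92·32838 − 1463·2065
1 = −1463·133417 + 5944·32838
1 = 5944·299672 − 13351·133417
1 = −13351·732761 + 32646·299672
So 1 = (-13351)·732761 + (32646)·299672.

1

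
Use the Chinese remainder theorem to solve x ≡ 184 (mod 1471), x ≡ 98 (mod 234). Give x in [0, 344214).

Write x = 184 + 1471·k. Then 1471·k ≡ 98 − 184 ≡ 148 (mod 234).
Need 1471⁻¹ mod 234. Extended Euclid on (234, 67):
234 = 3*67 + 33
67 = 2*33 + 1
33 = 33*1 + 0
Back-substitute:
1 = 67 − 2·33
1 = −2·234 + 7·67
1471⁻¹ ≡ 7 (mod 234), so k ≡ 7·148 ≡ 100 (mod 234).
x = 184 + 1471·100 = 147284.

147284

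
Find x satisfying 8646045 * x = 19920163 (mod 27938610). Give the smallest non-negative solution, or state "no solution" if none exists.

gcd(8646045, 27938610):
27938610 = 3*8646045 + 2000475
8646045 = 4*2000475 + 644145
2000475 = 3*644145 + 68040
644145 = 9*68040 + 31785
68040 = 2*31785 + 4470
31785 = 7*4470 + 495
4470 = 9*495 + 15
495 = 33*15 + 0
gcd = 15, but 15 ∤ 19920163, so the congruence has no solution.

no solution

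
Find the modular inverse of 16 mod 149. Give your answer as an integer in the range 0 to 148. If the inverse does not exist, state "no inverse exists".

28

Run Euclid on (149, 16):
149 = 9*16 + 5
16 = 3*5 + 1
5 = 5*1 + 0
gcd = 1, so the inverse exists. Back-substitute:
1 = 16 − 3·5
1 = −3·149 + 28·16
So 16·28 ≡ 1 (mod 149).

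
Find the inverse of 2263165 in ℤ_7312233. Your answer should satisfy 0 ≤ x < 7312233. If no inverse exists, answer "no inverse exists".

Extended Euclidean algorithm:
7312233 = 3*2263165 + 522738
2263165 = 4*522738 + 172213
522738 = 3*172213 + 6099
172213 = 28*6099 + 1441
6099 = 4*1441 + 335
1441 = 4*335 + 101
335 = 3*101 + 32
101 = 3*32 + 5
32 = 6*5 + 2
5 = 2*2 + 1
2 = 2*1 + 0
The gcd is 1. Working backward:
1 = 5 − 2·2
1 = −2·32 + 13·5
1 = 13·101 − 41·32
1 = −41·335 + 136·101
1 = 136·1441 − 585·335
1 = −585·6099 + 2476·1441
1 = 2476·172213 − 69913·6099
1 = −69913·522738 + 212215·172213
1 = 212215·2263165 − 918773·522738
1 = −918773·7312233 + 2968534·2263165
So 2263165·2968534 ≡ 1 (mod 7312233).

2968534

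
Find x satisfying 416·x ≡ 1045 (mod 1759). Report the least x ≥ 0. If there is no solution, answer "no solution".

1715

First find gcd(416, 1759):
1759 = 4*416 + 95
416 = 4*95 + 36
95 = 2*36 + 23
36 = 1*23 + 13
23 = 1*13 + 10
13 = 1*10 + 3
10 = 3*3 + 1
3 = 3*1 + 0
gcd = 1, so a unique solution mod 1759 exists.
Back-substitute for the Bézout coefficients:
1 = 10 − 3·3
1 = −3·13 + 4·10
1 = 4·23 − 7·13
1 = −7·36 + 11·23
1 = 11·95 − 29·36
1 = −29·416 + 127·95
1 = 127·1759 − 537·416
So 416·(-537) ≡ 1 (mod 1759), giving 416⁻¹ ≡ 1222.
x ≡ 416⁻¹·1045 ≡ 1222·1045 ≡ 1715 (mod 1759).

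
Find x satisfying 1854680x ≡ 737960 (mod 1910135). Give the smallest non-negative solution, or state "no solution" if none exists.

194083

First find gcd(1854680, 1910135):
1910135 = 1*1854680 + 55455
1854680 = 33*55455 + 24665
55455 = 2*24665 + 6125
24665 = 4*6125 + 165
6125 = 37*165 + 20
165 = 8*20 + 5
20 = 4*5 + 0
gcd = 5 and 5 | 737960, so solutions exist. Divide through by 5: 370936x ≡ 147592 (mod 382027).
Now find 370936⁻¹ mod 382027:
382027 = 1·370936 + 11091
370936 = 33·11091 + 4933
11091 = 2·4933 + 1225
4933 = 4·1225 + 33
1225 = 37·33 + 4
33 = 8·4 + 1
4 = 4·1 + 0
Back-substitute:
1 = 33 − 8·4
1 = −8·1225 + 297·33
1 = 297·4933 − 1196·1225
1 = −1196·11091 + 2689·4933
1 = 2689·370936 − 89933·11091
1 = −89933·382027 + 92622·370936
So 370936⁻¹ ≡ 92622 (mod 382027).
Then x ≡ 92622·147592 ≡ 194083 (mod 382027); the smallest non-negative solution is x = 194083.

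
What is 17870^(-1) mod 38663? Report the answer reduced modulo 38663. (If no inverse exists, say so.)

22010

Apply the Euclidean algorithm to 38663 and 17870:
38663 = 2·17870 + 2923
17870 = 6·2923 + 332
2923 = 8·332 + 267
332 = 1·267 + 65
267 = 4·65 + 7
65 = 9·7 + 2
7 = 3·2 + 1
2 = 2·1 + 0
Since gcd(17870, 38663) = 1, back-substitute to write 1 as a combination:
1 = 7 − 3·2
1 = −3·65 + 28·7
1 = 28·267 − 115·65
1 = −115·332 + 143·267
1 = 143·2923 − 1259·332
1 = −1259·17870 + 7697·2923
1 = 7697·38663 − 16653·17870
Hence 17870⁻¹ ≡ -16653 ≡ 22010 (mod 38663).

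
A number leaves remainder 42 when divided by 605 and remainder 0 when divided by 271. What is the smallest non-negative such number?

108942

Write x = 42 + 605·k. Then 605·k ≡ 0 − 42 ≡ 229 (mod 271).
Need 605⁻¹ mod 271. Extended Euclid on (271, 63):
271 = 4*63 + 19
63 = 3*19 + 6
19 = 3*6 + 1
6 = 6*1 + 0
Back-substitute:
1 = 19 − 3·6
1 = −3·63 + 10·19
1 = 10·271 − 43·63
605⁻¹ ≡ 228 (mod 271), so k ≡ 228·229 ≡ 180 (mod 271).
x = 42 + 605·180 = 108942.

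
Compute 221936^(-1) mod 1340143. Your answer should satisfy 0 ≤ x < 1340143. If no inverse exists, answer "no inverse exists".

Run Euclid on (1340143, 221936):
1340143 = 6*221936 + 8527
221936 = 26*8527 + 234
8527 = 36*234 + 103
234 = 2*103 + 28
103 = 3*28 + 19
28 = 1*19 + 9
19 = 2*9 + 1
9 = 9*1 + 0
gcd = 1, so the inverse exists. Back-substitute:
1 = 19 − 2·9
1 = −2·28 + 3·19
1 = 3·103 − 11·28
1 = −11·234 + 25·103
1 = 25·8527 − 911·234
1 = −911·221936 + 23711·8527
1 = 23711·1340143 − 143177·221936
So 221936·(-143177) ≡ 1 (mod 1340143), and -143177 ≡ 1196966 (mod 1340143).

1196966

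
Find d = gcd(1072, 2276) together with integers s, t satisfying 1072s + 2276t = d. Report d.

4

Euclidean algorithm:
2276 = 2·1072 + 132
1072 = 8·132 + 16
132 = 8·16 + 4
16 = 4·4 + 0
gcd(1072, 2276) = 4.
Express as a combination:
4 = 132 − 8·16
4 = −8·1072 + 65·132
4 = 65·2276 − 138·1072
So 4 = (65)·2276 + (-138)·1072.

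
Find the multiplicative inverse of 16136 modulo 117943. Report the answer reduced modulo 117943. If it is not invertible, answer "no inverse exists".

47664

Run Euclid on (117943, 16136):
117943 = 7*16136 + 4991
16136 = 3*4991 + 1163
4991 = 4*1163 + 339
1163 = 3*339 + 146
339 = 2*146 + 47
146 = 3*47 + 5
47 = 9*5 + 2
5 = 2*2 + 1
2 = 2*1 + 0
gcd = 1, so the inverse exists. Back-substitute:
1 = 5 − 2·2
1 = −2·47 + 19·5
1 = 19·146 − 59·47
1 = −59·339 + 137·146
1 = 137·1163 − 470·339
1 = −470·4991 + 2017·1163
1 = 2017·16136 − 6521·4991
1 = −6521·117943 + 47664·16136
So 16136·47664 ≡ 1 (mod 117943).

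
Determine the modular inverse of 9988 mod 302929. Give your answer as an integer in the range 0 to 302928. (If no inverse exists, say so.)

no inverse exists

Compute gcd(9988, 302929):
302929 = 30*9988 + 3289
9988 = 3*3289 + 121
3289 = 27*121 + 22
121 = 5*22 + 11
22 = 2*11 + 0
The gcd is 11, not 1, hence no inverse exists.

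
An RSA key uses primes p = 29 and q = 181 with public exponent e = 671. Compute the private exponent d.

φ(n) = (p−1)(q−1) = 28·180 = 5040.
Need d with 671·d ≡ 1 (mod 5040). Apply the extended Euclidean algorithm:
5040 = 7*671 + 343
671 = 1*343 + 328
343 = 1*328 + 15
328 = 21*15 + 13
15 = 1*13 + 2
13 = 6*2 + 1
2 = 2*1 + 0
Back-substitute:
1 = 13 − 6·2
1 = −6·15 + 7·13
1 = 7·328 − 153·15
1 = −153·343 + 160·328
1 = 160·671 − 313·343
1 = −313·5040 + 2351·671
So 671·2351 ≡ 1 (mod 5040), hence d = 2351.

2351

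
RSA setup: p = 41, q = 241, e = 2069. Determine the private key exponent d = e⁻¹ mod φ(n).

7229

φ(n) = (p−1)(q−1) = 40·240 = 9600.
Need d with 2069·d ≡ 1 (mod 9600). Apply the extended Euclidean algorithm:
9600 = 4*2069 + 1324
2069 = 1*1324 + 745
1324 = 1*745 + 579
745 = 1*579 + 166
579 = 3*166 + 81
166 = 2*81 + 4
81 = 20*4 + 1
4 = 4*1 + 0
Back-substitute:
1 = 81 − 20·4
1 = −20·166 + 41·81
1 = 41·579 − 143·166
1 = −143·745 + 184·579
1 = 184·1324 − 327·745
1 = −327·2069 + 511·1324
1 = 511·9600 − 2371·2069
So 2069·(-2371) ≡ 1 (mod 9600), hence d ≡ -2371 ≡ 7229 (mod 9600).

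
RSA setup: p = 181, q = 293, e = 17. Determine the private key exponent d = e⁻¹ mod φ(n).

φ(n) = (p−1)(q−1) = 180·292 = 52560.
Need d with 17·d ≡ 1 (mod 52560). Apply the extended Euclidean algorithm:
52560 = 3091×17 + 13
17 = 1×13 + 4
13 = 3×4 + 1
4 = 4×1 + 0
Back-substitute:
1 = 13 − 3·4
1 = −3·17 + 4·13
1 = 4·52560 − 12367·17
So 17·(-12367) ≡ 1 (mod 52560), hence d ≡ -12367 ≡ 40193 (mod 52560).

40193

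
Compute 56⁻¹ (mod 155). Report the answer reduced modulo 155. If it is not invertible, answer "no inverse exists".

Run Euclid on (155, 56):
155 = 2·56 + 43
56 = 1·43 + 13
43 = 3·13 + 4
13 = 3·4 + 1
4 = 4·1 + 0
gcd = 1, so the inverse exists. Back-substitute:
1 = 13 − 3·4
1 = −3·43 + 10·13
1 = 10·56 − 13·43
1 = −13·155 + 36·56
So 56·36 ≡ 1 (mod 155).

36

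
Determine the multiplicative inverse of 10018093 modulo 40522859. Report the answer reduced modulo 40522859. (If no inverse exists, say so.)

Run Euclid on (40522859, 10018093):
40522859 = 4·10018093 + 450487
10018093 = 22·450487 + 107379
450487 = 4·107379 + 20971
107379 = 5·20971 + 2524
20971 = 8·2524 + 779
2524 = 3·779 + 187
779 = 4·187 + 31
187 = 6·31 + 1
31 = 31·1 + 0
The gcd is 1. Working backward:
1 = 187 − 6·31
1 = −6·779 + 25·187
1 = 25·2524 − 81·779
1 = −81·20971 + 673·2524
1 = 673·107379 − 3446·20971
1 = −3446·450487 + 14457·107379
1 = 14457·10018093 − 321500·450487
1 = −321500·40522859 + 1300457·10018093
So 10018093·1300457 ≡ 1 (mod 40522859).

1300457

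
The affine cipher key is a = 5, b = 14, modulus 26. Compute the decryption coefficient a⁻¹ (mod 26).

Apply the Euclidean algorithm to 26 and 5:
26 = 5·5 + 1
5 = 5·1 + 0
The gcd is 1. Working backward:
1 = 26 − 5·5
Thus 5·(-5) ≡ 1 (mod 26); reducing, -5 mod 26 = 21.

21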